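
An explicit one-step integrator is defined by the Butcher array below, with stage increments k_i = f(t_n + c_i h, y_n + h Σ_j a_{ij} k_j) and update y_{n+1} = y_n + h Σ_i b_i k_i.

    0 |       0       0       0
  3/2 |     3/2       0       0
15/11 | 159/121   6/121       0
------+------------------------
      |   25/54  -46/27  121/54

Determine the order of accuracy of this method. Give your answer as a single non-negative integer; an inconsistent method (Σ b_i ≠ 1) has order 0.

b = (25/54, -46/27, 121/54)
c = (0, 3/2, 15/11)
Ac = (0, 0, 9/121)
Σ b_i: 25/54·1 + (-46/27)·1 + 121/54·1 = 1 ✓
b·c: (-46/27)·3/2 + 121/54·15/11 = 1/2 ✓
b·c²: (-46/27)·9/4 + 121/54·225/121 = 1/3 ✓
b·Ac: 121/54·9/121 = 1/6 ✓; 3 stages ⇒ order 3.

3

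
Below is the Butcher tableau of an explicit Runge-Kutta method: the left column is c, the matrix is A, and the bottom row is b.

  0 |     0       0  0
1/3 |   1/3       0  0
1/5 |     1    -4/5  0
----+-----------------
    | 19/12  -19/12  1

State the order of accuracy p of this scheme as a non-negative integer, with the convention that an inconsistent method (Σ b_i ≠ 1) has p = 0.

1

b = (19/12, -19/12, 1)
c = (0, 1/3, 1/5)
Ac = (0, 0, -4/15)
Σ b_i: 19/12·1 + (-19/12)·1 + 1·1 = 1 ✓
b·c: (-19/12)·1/3 + 1·1/5 = -59/180 ≠ 1/2 ⇒ order 1.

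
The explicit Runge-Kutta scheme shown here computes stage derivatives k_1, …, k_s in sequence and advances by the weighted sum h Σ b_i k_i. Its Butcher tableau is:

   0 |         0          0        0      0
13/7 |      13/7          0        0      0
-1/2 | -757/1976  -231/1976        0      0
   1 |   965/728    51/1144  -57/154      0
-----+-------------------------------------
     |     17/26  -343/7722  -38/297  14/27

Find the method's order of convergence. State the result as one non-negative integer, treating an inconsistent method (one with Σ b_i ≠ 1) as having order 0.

b = (17/26, -343/7722, -38/297, 14/27)
c = (0, 13/7, -1/2, 1)
Ac = (0, 0, -33/152, 15/56)
Σ b_i: 17/26·1 + (-343/7722)·1 + (-38/297)·1 + 14/27·1 = 1 ✓
b·c: (-343/7722)·13/7 + (-38/297)·(-1/2) + 14/27·1 = 1/2 ✓
b·c²: (-343/7722)·169/49 + (-38/297)·1/4 + 14/27·1 = 1/3 ✓
b·Ac: (-38/297)·(-33/152) + 14/27·15/56 = 1/6 ✓
b·c³: (-343/7722)·2197/343 + (-38/297)·(-1/8) + 14/27·1 = 1/4 ✓
b·(c∘Ac): (-38/297)·33/304 + 14/27·15/56 = 1/8 ✓
b·Ac²: (-38/297)·(-429/1064) + 14/27·3/49 = 1/12 ✓
b·A²c: 14/27·9/112 = 1/24 ✓; 4 stages ⇒ order 4.

4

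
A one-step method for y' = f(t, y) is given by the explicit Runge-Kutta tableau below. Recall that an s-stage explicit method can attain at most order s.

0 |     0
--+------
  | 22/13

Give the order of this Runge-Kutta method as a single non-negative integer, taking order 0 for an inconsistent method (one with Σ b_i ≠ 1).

b = (22/13)
c = (0)
Σ b_i: 22/13·1 = 22/13 ≠ 1 ⇒ order 0.

0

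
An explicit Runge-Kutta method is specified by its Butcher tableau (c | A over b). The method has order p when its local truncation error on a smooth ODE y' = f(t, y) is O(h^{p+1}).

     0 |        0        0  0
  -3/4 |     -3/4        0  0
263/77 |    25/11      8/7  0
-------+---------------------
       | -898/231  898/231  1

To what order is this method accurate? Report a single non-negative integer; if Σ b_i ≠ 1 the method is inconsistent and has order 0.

2

b = (-898/231, 898/231, 1)
c = (0, -3/4, 263/77)
Ac = (0, 0, -6/7)
Σ b_i: (-898/231)·1 + 898/231·1 + 1·1 = 1 ✓
b·c: 898/231·(-3/4) + 1·263/77 = 1/2 ✓
b·c²: 898/231·9/16 + 1·69169/5929 = 657071/47432 ≠ 1/3 ⇒ order 2.
b·Ac: 1·(-6/7) = -6/7 ≠ 1/6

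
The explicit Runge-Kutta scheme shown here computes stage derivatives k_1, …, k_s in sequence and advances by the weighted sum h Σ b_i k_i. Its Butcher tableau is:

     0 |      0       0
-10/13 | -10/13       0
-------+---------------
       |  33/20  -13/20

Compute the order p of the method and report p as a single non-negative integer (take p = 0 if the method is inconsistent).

2

b = (33/20, -13/20)
c = (0, -10/13)
Σ b_i: 33/20·1 + (-13/20)·1 = 1 ✓
b·c: (-13/20)·(-10/13) = 1/2 ✓; 2 stages ⇒ order 2.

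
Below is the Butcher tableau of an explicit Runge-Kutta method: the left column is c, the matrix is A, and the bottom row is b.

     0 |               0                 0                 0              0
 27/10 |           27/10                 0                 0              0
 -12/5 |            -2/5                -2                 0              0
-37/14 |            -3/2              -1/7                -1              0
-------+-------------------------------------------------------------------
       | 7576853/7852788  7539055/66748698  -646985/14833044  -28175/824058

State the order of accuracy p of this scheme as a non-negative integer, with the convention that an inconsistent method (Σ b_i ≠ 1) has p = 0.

b = (7576853/7852788, 7539055/66748698, -646985/14833044, -28175/824058)
c = (0, 27/10, -12/5, -37/14)
Ac = (0, 0, -27/5, 141/70)
Σ b_i: 7576853/7852788·1 + 7539055/66748698·1 + (-646985/14833044)·1 + (-28175/824058)·1 = 1 ✓
b·c: 7539055/66748698·27/10 + (-646985/14833044)·(-12/5) + (-28175/824058)·(-37/14) = 1/2 ✓
b·c²: 7539055/66748698·729/100 + (-646985/14833044)·144/25 + (-28175/824058)·1369/196 = 1/3 ✓
b·Ac: (-646985/14833044)·(-27/5) + (-28175/824058)·141/70 = 1/6 ✓
b·c³: 7539055/66748698·19683/1000 + (-646985/14833044)·(-1728/125) + (-28175/824058)·(-50653/2744) = 117310637/33931800 ≠ 1/4 ⇒ order 3.
b·(c∘Ac): (-646985/14833044)·324/25 + (-28175/824058)·(-5217/980) = -123859/323160 ≠ 1/8
b·Ac²: (-646985/14833044)·(-729/50) + (-28175/824058)·(-4761/700) = 46777/53860 ≠ 1/12
b·A²c: (-28175/824058)·27/5 = -16905/91562 ≠ 1/24

3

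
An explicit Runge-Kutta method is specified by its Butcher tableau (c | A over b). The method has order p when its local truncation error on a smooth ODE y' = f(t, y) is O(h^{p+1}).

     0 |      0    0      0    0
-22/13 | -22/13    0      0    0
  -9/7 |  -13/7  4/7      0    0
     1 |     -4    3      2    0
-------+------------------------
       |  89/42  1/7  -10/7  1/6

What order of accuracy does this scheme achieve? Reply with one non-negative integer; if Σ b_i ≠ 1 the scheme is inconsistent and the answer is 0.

1

b = (89/42, 1/7, -10/7, 1/6)
c = (0, -22/13, -9/7, 1)
Ac = (0, 0, -88/91, -696/91)
Σ b_i: 89/42·1 + 1/7·1 + (-10/7)·1 + 1/6·1 = 1 ✓
b·c: 1/7·(-22/13) + (-10/7)·(-9/7) + 1/6·1 = 6733/3822 ≠ 1/2 ⇒ order 1.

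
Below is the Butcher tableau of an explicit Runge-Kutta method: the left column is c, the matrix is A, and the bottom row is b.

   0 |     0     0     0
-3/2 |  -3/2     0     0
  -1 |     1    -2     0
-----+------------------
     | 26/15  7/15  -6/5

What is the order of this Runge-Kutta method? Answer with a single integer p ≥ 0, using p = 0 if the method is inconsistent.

b = (26/15, 7/15, -6/5)
c = (0, -3/2, -1)
Ac = (0, 0, 3)
Σ b_i: 26/15·1 + 7/15·1 + (-6/5)·1 = 1 ✓
b·c: 7/15·(-3/2) + (-6/5)·(-1) = 1/2 ✓
b·c²: 7/15·9/4 + (-6/5)·1 = -3/20 ≠ 1/3 ⇒ order 2.
b·Ac: (-6/5)·3 = -18/5 ≠ 1/6

2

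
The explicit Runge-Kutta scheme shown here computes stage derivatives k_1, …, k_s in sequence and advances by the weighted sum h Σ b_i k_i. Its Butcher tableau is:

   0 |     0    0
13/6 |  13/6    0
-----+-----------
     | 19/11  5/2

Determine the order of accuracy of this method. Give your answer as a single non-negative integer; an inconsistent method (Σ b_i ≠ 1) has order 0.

0

b = (19/11, 5/2)
c = (0, 13/6)
Σ b_i: 19/11·1 + 5/2·1 = 93/22 ≠ 1 ⇒ order 0.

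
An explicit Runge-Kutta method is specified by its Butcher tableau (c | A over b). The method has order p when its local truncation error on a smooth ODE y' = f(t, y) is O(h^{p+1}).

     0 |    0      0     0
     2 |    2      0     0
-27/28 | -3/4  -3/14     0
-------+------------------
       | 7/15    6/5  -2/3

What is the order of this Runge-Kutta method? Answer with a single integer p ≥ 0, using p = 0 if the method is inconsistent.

1

b = (7/15, 6/5, -2/3)
c = (0, 2, -27/28)
Ac = (0, 0, -3/7)
Σ b_i: 7/15·1 + 6/5·1 + (-2/3)·1 = 1 ✓
b·c: 6/5·2 + (-2/3)·(-27/28) = 213/70 ≠ 1/2 ⇒ order 1.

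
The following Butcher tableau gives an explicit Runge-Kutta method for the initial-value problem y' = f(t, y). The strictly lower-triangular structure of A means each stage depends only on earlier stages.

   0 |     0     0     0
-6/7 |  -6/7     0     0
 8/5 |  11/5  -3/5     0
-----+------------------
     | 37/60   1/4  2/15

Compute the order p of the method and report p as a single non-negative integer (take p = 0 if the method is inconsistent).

b = (37/60, 1/4, 2/15)
c = (0, -6/7, 8/5)
Ac = (0, 0, 18/35)
Σ b_i: 37/60·1 + 1/4·1 + 2/15·1 = 1 ✓
b·c: 1/4·(-6/7) + 2/15·8/5 = -1/1050 ≠ 1/2 ⇒ order 1.

1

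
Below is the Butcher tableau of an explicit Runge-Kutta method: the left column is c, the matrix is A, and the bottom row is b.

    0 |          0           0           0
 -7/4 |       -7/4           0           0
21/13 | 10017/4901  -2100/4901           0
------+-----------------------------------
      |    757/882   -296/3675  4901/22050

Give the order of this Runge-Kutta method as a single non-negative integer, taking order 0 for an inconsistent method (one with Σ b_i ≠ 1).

b = (757/882, -296/3675, 4901/22050)
c = (0, -7/4, 21/13)
Ac = (0, 0, 3675/4901)
Σ b_i: 757/882·1 + (-296/3675)·1 + 4901/22050·1 = 1 ✓
b·c: (-296/3675)·(-7/4) + 4901/22050·21/13 = 1/2 ✓
b·c²: (-296/3675)·49/16 + 4901/22050·441/169 = 1/3 ✓
b·Ac: 4901/22050·3675/4901 = 1/6 ✓; 3 stages ⇒ order 3.

3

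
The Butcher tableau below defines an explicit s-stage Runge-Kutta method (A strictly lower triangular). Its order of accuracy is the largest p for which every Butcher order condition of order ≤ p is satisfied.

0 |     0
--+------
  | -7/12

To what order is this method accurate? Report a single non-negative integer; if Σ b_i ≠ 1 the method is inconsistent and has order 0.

b = (-7/12)
c = (0)
Σ b_i: (-7/12)·1 = -7/12 ≠ 1 ⇒ order 0.

0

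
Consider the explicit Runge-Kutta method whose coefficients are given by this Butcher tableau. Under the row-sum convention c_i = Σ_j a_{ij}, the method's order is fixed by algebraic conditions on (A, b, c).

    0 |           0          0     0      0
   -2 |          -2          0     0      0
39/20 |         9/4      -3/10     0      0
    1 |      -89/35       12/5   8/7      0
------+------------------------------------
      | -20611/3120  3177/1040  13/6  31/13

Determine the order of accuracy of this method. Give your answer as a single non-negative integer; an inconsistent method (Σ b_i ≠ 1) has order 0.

2

b = (-20611/3120, 3177/1040, 13/6, 31/13)
c = (0, -2, 39/20, 1)
Ac = (0, 0, 3/5, -18/7)
Σ b_i: (-20611/3120)·1 + 3177/1040·1 + 13/6·1 + 31/13·1 = 1 ✓
b·c: 3177/1040·(-2) + 13/6·39/20 + 31/13·1 = 1/2 ✓
b·c²: 3177/1040·4 + 13/6·1521/400 + 31/13·1 = 237563/10400 ≠ 1/3 ⇒ order 2.
b·Ac: 13/6·3/5 + 31/13·(-18/7) = -4397/910 ≠ 1/6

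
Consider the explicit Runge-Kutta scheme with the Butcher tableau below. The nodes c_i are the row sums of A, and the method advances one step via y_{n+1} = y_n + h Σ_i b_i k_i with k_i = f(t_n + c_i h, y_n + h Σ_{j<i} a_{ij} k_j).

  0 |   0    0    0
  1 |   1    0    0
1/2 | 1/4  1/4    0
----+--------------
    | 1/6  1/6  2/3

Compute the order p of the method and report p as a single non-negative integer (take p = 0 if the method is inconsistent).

b = (1/6, 1/6, 2/3)
c = (0, 1, 1/2)
Ac = (0, 0, 1/4)
Σ b_i: 1/6·1 + 1/6·1 + 2/3·1 = 1 ✓
b·c: 1/6·1 + 2/3·1/2 = 1/2 ✓
b·c²: 1/6·1 + 2/3·1/4 = 1/3 ✓
b·Ac: 2/3·1/4 = 1/6 ✓; 3 stages ⇒ order 3.

3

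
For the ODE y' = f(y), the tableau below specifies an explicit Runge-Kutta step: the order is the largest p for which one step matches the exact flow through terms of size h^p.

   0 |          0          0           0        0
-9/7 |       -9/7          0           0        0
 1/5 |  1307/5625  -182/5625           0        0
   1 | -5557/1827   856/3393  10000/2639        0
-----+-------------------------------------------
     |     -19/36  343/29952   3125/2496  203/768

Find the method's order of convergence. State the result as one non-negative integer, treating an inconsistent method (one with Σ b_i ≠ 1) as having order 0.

4

b = (-19/36, 343/29952, 3125/2496, 203/768)
c = (0, -9/7, 1/5, 1)
Ac = (0, 0, 26/625, 88/203)
Σ b_i: (-19/36)·1 + 343/29952·1 + 3125/2496·1 + 203/768·1 = 1 ✓
b·c: 343/29952·(-9/7) + 3125/2496·1/5 + 203/768·1 = 1/2 ✓
b·c²: 343/29952·81/49 + 3125/2496·1/25 + 203/768·1 = 1/3 ✓
b·Ac: 3125/2496·26/625 + 203/768·88/203 = 1/6 ✓
b·c³: 343/29952·(-729/343) + 3125/2496·1/125 + 203/768·1 = 1/4 ✓
b·(c∘Ac): 3125/2496·26/3125 + 203/768·88/203 = 1/8 ✓
b·Ac²: 3125/2496·(-234/4375) + 203/768·808/1421 = 1/12 ✓
b·A²c: 203/768·32/203 = 1/24 ✓; 4 stages ⇒ order 4.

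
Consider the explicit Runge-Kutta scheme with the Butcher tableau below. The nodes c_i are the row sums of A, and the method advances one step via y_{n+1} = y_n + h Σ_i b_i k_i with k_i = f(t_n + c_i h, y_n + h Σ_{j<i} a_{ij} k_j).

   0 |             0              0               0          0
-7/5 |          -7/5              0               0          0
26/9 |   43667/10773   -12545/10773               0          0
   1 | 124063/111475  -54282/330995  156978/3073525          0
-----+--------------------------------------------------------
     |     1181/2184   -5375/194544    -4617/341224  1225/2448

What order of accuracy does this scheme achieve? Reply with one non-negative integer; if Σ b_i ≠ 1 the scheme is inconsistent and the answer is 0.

b = (1181/2184, -5375/194544, -4617/341224, 1225/2448)
c = (0, -7/5, 26/9, 1)
Ac = (0, 0, 2509/1539, 66/175)
Σ b_i: 1181/2184·1 + (-5375/194544)·1 + (-4617/341224)·1 + 1225/2448·1 = 1 ✓
b·c: (-5375/194544)·(-7/5) + (-4617/341224)·26/9 + 1225/2448·1 = 1/2 ✓
b·c²: (-5375/194544)·49/25 + (-4617/341224)·676/81 + 1225/2448·1 = 1/3 ✓
b·Ac: (-4617/341224)·2509/1539 + 1225/2448·66/175 = 1/6 ✓
b·c³: (-5375/194544)·(-343/125) + (-4617/341224)·17576/729 + 1225/2448·1 = 1/4 ✓
b·(c∘Ac): (-4617/341224)·65234/13851 + 1225/2448·66/175 = 1/8 ✓
b·Ac²: (-4617/341224)·(-17563/7695) + 1225/2448·642/6125 = 1/12 ✓
b·A²c: 1225/2448·102/1225 = 1/24 ✓; 4 stages ⇒ order 4.

4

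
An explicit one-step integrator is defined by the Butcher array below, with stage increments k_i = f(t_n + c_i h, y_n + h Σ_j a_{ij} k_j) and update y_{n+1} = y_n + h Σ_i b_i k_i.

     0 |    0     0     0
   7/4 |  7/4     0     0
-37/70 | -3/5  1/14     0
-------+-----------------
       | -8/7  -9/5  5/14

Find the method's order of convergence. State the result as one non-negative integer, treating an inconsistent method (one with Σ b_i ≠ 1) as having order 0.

b = (-8/7, -9/5, 5/14)
c = (0, 7/4, -37/70)
Ac = (0, 0, 1/8)
Σ b_i: (-8/7)·1 + (-9/5)·1 + 5/14·1 = -181/70 ≠ 1 ⇒ order 0.

0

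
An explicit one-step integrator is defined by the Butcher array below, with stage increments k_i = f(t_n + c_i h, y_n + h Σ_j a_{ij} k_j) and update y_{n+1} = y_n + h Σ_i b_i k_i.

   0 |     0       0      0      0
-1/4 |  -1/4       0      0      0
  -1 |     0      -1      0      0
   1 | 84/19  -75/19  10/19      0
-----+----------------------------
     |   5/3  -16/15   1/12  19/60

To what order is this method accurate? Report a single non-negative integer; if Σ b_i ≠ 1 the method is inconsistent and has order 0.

4

b = (5/3, -16/15, 1/12, 19/60)
c = (0, -1/4, -1, 1)
Ac = (0, 0, 1/4, 35/76)
Σ b_i: 5/3·1 + (-16/15)·1 + 1/12·1 + 19/60·1 = 1 ✓
b·c: (-16/15)·(-1/4) + 1/12·(-1) + 19/60·1 = 1/2 ✓
b·c²: (-16/15)·1/16 + 1/12·1 + 19/60·1 = 1/3 ✓
b·Ac: 1/12·1/4 + 19/60·35/76 = 1/6 ✓
b·c³: (-16/15)·(-1/64) + 1/12·(-1) + 19/60·1 = 1/4 ✓
b·(c∘Ac): 1/12·(-1/4) + 19/60·35/76 = 1/8 ✓
b·Ac²: 1/12·(-1/16) + 19/60·85/304 = 1/12 ✓
b·A²c: 19/60·5/38 = 1/24 ✓; 4 stages ⇒ order 4.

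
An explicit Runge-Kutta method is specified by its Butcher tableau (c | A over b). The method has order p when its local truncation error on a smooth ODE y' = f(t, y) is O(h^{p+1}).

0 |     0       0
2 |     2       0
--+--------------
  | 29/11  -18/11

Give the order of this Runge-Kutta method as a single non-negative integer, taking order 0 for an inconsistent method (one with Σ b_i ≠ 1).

b = (29/11, -18/11)
c = (0, 2)
Σ b_i: 29/11·1 + (-18/11)·1 = 1 ✓
b·c: (-18/11)·2 = -36/11 ≠ 1/2 ⇒ order 1.

1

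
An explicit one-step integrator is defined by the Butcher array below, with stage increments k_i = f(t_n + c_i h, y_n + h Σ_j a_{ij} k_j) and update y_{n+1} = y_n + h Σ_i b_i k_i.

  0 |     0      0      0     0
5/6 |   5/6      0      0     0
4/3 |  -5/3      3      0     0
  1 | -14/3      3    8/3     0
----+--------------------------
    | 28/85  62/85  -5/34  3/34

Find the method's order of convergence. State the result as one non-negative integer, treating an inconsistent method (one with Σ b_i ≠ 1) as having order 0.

b = (28/85, 62/85, -5/34, 3/34)
c = (0, 5/6, 4/3, 1)
Ac = (0, 0, 5/2, 109/18)
Σ b_i: 28/85·1 + 62/85·1 + (-5/34)·1 + 3/34·1 = 1 ✓
b·c: 62/85·5/6 + (-5/34)·4/3 + 3/34·1 = 1/2 ✓
b·c²: 62/85·25/36 + (-5/34)·16/9 + 3/34·1 = 1/3 ✓
b·Ac: (-5/34)·5/2 + 3/34·109/18 = 1/6 ✓
b·c³: 62/85·125/216 + (-5/34)·64/27 + 3/34·1 = 11/68 ≠ 1/4 ⇒ order 3.
b·(c∘Ac): (-5/34)·10/3 + 3/34·109/18 = 3/68 ≠ 1/8
b·Ac²: (-5/34)·25/12 + 3/34·737/108 = 181/612 ≠ 1/12
b·A²c: 3/34·20/3 = 10/17 ≠ 1/24

3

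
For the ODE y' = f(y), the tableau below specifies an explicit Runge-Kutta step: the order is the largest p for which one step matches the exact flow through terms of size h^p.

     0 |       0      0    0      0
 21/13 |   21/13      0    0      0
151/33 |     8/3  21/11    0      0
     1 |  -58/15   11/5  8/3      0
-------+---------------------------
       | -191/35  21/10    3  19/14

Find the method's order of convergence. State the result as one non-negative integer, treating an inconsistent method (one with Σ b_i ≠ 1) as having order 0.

1

b = (-191/35, 21/10, 3, 19/14)
c = (0, 21/13, 151/33, 1)
Ac = (0, 0, 441/143, 101389/6435)
Σ b_i: (-191/35)·1 + 21/10·1 + 3·1 + 19/14·1 = 1 ✓
b·c: 21/10·21/13 + 3·151/33 + 19/14·1 = 92476/5005 ≠ 1/2 ⇒ order 1.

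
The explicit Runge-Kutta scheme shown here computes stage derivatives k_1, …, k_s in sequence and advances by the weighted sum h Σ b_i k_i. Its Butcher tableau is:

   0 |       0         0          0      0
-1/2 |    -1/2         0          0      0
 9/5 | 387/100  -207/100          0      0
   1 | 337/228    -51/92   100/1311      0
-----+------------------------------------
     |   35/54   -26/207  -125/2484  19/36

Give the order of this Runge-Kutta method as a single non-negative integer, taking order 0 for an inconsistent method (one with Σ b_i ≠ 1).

4

b = (35/54, -26/207, -125/2484, 19/36)
c = (0, -1/2, 9/5, 1)
Ac = (0, 0, 207/200, 63/152)
Σ b_i: 35/54·1 + (-26/207)·1 + (-125/2484)·1 + 19/36·1 = 1 ✓
b·c: (-26/207)·(-1/2) + (-125/2484)·9/5 + 19/36·1 = 1/2 ✓
b·c²: (-26/207)·1/4 + (-125/2484)·81/25 + 19/36·1 = 1/3 ✓
b·Ac: (-125/2484)·207/200 + 19/36·63/152 = 1/6 ✓
b·c³: (-26/207)·(-1/8) + (-125/2484)·729/125 + 19/36·1 = 1/4 ✓
b·(c∘Ac): (-125/2484)·1863/1000 + 19/36·63/152 = 1/8 ✓
b·Ac²: (-125/2484)·(-207/400) + 19/36·33/304 = 1/12 ✓
b·A²c: 19/36·3/38 = 1/24 ✓; 4 stages ⇒ order 4.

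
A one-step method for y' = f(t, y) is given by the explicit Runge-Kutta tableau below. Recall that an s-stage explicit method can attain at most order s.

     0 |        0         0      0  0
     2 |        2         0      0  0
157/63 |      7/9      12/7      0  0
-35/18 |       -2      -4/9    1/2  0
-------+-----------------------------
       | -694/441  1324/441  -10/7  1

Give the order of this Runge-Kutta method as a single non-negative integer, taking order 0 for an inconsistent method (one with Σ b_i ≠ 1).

b = (-694/441, 1324/441, -10/7, 1)
c = (0, 2, 157/63, -35/18)
Ac = (0, 0, 24/7, 5/14)
Σ b_i: (-694/441)·1 + 1324/441·1 + (-10/7)·1 + 1·1 = 1 ✓
b·c: 1324/441·2 + (-10/7)·157/63 + 1·(-35/18) = 1/2 ✓
b·c²: 1324/441·4 + (-10/7)·24649/3969 + 1·1225/324 = 85423/12348 ≠ 1/3 ⇒ order 2.
b·Ac: (-10/7)·24/7 + 1·5/14 = -445/98 ≠ 1/6

2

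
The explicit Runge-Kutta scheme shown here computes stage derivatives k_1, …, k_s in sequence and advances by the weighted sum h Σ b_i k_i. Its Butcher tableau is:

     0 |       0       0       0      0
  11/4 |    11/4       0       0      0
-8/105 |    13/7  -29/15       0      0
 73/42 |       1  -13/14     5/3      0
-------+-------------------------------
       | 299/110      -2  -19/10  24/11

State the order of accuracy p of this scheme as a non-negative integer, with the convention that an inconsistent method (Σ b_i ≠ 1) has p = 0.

b = (299/110, -2, -19/10, 24/11)
c = (0, 11/4, -8/105, 73/42)
Ac = (0, 0, -319/60, -193/72)
Σ b_i: 299/110·1 + (-2)·1 + (-19/10)·1 + 24/11·1 = 1 ✓
b·c: (-2)·11/4 + (-19/10)·(-8/105) + 24/11·73/42 = -2579/1650 ≠ 1/2 ⇒ order 1.

1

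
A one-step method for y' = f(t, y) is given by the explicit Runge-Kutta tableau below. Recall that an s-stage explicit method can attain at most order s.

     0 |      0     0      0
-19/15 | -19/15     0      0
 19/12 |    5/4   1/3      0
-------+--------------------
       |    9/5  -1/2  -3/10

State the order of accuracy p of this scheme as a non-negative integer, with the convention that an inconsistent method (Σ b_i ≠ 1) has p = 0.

b = (9/5, -1/2, -3/10)
c = (0, -19/15, 19/12)
Ac = (0, 0, -19/45)
Σ b_i: 9/5·1 + (-1/2)·1 + (-3/10)·1 = 1 ✓
b·c: (-1/2)·(-19/15) + (-3/10)·19/12 = 19/120 ≠ 1/2 ⇒ order 1.

1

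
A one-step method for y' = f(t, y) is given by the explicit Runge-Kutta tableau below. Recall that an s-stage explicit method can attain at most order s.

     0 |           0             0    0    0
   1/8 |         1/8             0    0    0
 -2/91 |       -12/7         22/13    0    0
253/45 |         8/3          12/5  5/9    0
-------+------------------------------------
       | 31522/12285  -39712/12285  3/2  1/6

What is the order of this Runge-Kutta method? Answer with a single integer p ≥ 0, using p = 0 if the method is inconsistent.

b = (31522/12285, -39712/12285, 3/2, 1/6)
c = (0, 1/8, -2/91, 253/45)
Ac = (0, 0, 11/52, 2357/8190)
Σ b_i: 31522/12285·1 + (-39712/12285)·1 + 3/2·1 + 1/6·1 = 1 ✓
b·c: (-39712/12285)·1/8 + 3/2·(-2/91) + 1/6·253/45 = 1/2 ✓
b·c²: (-39712/12285)·1/64 + 3/2·4/8281 + 1/6·64009/2025 = 262524767/50307075 ≠ 1/3 ⇒ order 2.
b·Ac: 3/2·11/52 + 1/6·2357/8190 = 35899/98280 ≠ 1/6

2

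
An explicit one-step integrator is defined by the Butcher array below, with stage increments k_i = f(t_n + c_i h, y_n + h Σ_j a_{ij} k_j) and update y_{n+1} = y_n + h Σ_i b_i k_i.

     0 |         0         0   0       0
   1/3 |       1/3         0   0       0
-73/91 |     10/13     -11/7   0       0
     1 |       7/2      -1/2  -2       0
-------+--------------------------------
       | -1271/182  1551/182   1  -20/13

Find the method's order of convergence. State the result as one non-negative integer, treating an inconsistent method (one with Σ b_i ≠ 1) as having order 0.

b = (-1271/182, 1551/182, 1, -20/13)
c = (0, 1/3, -73/91, 1)
Ac = (0, 0, -11/21, 785/546)
Σ b_i: (-1271/182)·1 + 1551/182·1 + 1·1 + (-20/13)·1 = 1 ✓
b·c: 1551/182·1/3 + 1·(-73/91) + (-20/13)·1 = 1/2 ✓
b·c²: 1551/182·1/9 + 1·5329/8281 + (-20/13)·1 = 2581/49686 ≠ 1/3 ⇒ order 2.
b·Ac: 1·(-11/21) + (-20/13)·785/546 = -1387/507 ≠ 1/6

2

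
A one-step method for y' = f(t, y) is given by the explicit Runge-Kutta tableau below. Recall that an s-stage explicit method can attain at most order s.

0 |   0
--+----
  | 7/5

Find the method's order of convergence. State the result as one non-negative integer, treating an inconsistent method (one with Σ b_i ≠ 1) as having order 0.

0

b = (7/5)
c = (0)
Σ b_i: 7/5·1 = 7/5 ≠ 1 ⇒ order 0.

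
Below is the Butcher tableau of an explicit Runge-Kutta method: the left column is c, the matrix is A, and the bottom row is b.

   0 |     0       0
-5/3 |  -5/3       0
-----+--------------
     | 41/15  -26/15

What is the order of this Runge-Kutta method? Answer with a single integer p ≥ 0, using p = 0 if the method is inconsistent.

b = (41/15, -26/15)
c = (0, -5/3)
Σ b_i: 41/15·1 + (-26/15)·1 = 1 ✓
b·c: (-26/15)·(-5/3) = 26/9 ≠ 1/2 ⇒ order 1.

1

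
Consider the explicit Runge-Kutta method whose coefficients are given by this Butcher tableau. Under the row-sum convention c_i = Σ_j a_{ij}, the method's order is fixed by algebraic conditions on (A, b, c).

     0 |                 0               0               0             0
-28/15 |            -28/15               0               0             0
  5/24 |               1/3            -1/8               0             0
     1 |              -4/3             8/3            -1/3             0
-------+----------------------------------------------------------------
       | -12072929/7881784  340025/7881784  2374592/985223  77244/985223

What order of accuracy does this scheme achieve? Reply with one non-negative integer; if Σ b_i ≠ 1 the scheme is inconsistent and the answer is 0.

b = (-12072929/7881784, 340025/7881784, 2374592/985223, 77244/985223)
c = (0, -28/15, 5/24, 1)
Ac = (0, 0, 7/30, -1817/360)
Σ b_i: (-12072929/7881784)·1 + 340025/7881784·1 + 2374592/985223·1 + 77244/985223·1 = 1 ✓
b·c: 340025/7881784·(-28/15) + 2374592/985223·5/24 + 77244/985223·1 = 1/2 ✓
b·c²: 340025/7881784·784/225 + 2374592/985223·25/576 + 77244/985223·1 = 1/3 ✓
b·Ac: 2374592/985223·7/30 + 77244/985223·(-1817/360) = 1/6 ✓
b·c³: 340025/7881784·(-21952/3375) + 2374592/985223·125/13824 + 77244/985223·1 = -7109491/39408920 ≠ 1/4 ⇒ order 3.
b·(c∘Ac): 2374592/985223·7/144 + 77244/985223·(-1817/360) = -24699247/88670070 ≠ 1/8
b·Ac²: 2374592/985223·(-98/225) + 77244/985223·400783/43200 = -228704017/709360560 ≠ 1/12
b·A²c: 77244/985223·(-7/90) = -90118/14778345 ≠ 1/24

3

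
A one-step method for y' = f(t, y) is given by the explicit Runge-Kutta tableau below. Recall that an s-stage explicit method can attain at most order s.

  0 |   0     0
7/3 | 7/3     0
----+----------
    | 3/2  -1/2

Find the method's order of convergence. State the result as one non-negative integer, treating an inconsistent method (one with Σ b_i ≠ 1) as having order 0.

1

b = (3/2, -1/2)
c = (0, 7/3)
Σ b_i: 3/2·1 + (-1/2)·1 = 1 ✓
b·c: (-1/2)·7/3 = -7/6 ≠ 1/2 ⇒ order 1.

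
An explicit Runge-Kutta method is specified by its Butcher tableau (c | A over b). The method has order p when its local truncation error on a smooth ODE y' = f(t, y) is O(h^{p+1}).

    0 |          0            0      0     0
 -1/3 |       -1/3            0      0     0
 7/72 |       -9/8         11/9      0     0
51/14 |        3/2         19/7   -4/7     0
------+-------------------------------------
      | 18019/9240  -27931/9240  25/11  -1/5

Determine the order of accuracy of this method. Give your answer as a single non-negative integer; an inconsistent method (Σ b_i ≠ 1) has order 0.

b = (18019/9240, -27931/9240, 25/11, -1/5)
c = (0, -1/3, 7/72, 51/14)
Ac = (0, 0, -11/27, -121/126)
Σ b_i: 18019/9240·1 + (-27931/9240)·1 + 25/11·1 + (-1/5)·1 = 1 ✓
b·c: (-27931/9240)·(-1/3) + 25/11·7/72 + (-1/5)·51/14 = 1/2 ✓
b·c²: (-27931/9240)·1/9 + 25/11·49/5184 + (-1/5)·2601/196 = -41472139/13970880 ≠ 1/3 ⇒ order 2.
b·Ac: 25/11·(-11/27) + (-1/5)·(-121/126) = -1387/1890 ≠ 1/6

2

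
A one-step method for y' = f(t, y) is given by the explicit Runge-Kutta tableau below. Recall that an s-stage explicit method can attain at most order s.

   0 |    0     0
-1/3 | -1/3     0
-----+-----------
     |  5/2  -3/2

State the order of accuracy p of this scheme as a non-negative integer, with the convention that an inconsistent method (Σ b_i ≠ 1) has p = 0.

b = (5/2, -3/2)
c = (0, -1/3)
Σ b_i: 5/2·1 + (-3/2)·1 = 1 ✓
b·c: (-3/2)·(-1/3) = 1/2 ✓; 2 stages ⇒ order 2.

2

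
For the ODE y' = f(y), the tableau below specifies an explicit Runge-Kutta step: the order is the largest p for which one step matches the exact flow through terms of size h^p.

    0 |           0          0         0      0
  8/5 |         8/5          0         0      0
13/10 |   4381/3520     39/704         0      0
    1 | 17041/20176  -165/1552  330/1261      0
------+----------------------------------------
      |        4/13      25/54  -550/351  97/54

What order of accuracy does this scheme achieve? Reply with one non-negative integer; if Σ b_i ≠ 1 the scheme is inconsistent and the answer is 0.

b = (4/13, 25/54, -550/351, 97/54)
c = (0, 8/5, 13/10, 1)
Ac = (0, 0, 39/440, 33/194)
Σ b_i: 4/13·1 + 25/54·1 + (-550/351)·1 + 97/54·1 = 1 ✓
b·c: 25/54·8/5 + (-550/351)·13/10 + 97/54·1 = 1/2 ✓
b·c²: 25/54·64/25 + (-550/351)·169/100 + 97/54·1 = 1/3 ✓
b·Ac: (-550/351)·39/440 + 97/54·33/194 = 1/6 ✓
b·c³: 25/54·512/125 + (-550/351)·2197/1000 + 97/54·1 = 1/4 ✓
b·(c∘Ac): (-550/351)·507/4400 + 97/54·33/194 = 1/8 ✓
b·Ac²: (-550/351)·39/275 + 97/54·33/194 = 1/12 ✓
b·A²c: 97/54·9/388 = 1/24 ✓; 4 stages ⇒ order 4.

4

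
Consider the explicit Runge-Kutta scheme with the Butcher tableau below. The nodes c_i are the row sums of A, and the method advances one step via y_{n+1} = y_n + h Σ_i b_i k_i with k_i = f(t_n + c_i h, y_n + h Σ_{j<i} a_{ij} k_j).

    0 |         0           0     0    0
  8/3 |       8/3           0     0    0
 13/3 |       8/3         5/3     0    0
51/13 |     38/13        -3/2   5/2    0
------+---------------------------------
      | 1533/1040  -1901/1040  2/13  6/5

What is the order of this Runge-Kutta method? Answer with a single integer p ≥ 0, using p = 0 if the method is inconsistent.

2

b = (1533/1040, -1901/1040, 2/13, 6/5)
c = (0, 8/3, 13/3, 51/13)
Ac = (0, 0, 40/9, 41/6)
Σ b_i: 1533/1040·1 + (-1901/1040)·1 + 2/13·1 + 6/5·1 = 1 ✓
b·c: (-1901/1040)·8/3 + 2/13·13/3 + 6/5·51/13 = 1/2 ✓
b·c²: (-1901/1040)·64/9 + 2/13·169/9 + 6/5·2601/169 = 63572/7605 ≠ 1/3 ⇒ order 2.
b·Ac: 2/13·40/9 + 6/5·41/6 = 5197/585 ≠ 1/6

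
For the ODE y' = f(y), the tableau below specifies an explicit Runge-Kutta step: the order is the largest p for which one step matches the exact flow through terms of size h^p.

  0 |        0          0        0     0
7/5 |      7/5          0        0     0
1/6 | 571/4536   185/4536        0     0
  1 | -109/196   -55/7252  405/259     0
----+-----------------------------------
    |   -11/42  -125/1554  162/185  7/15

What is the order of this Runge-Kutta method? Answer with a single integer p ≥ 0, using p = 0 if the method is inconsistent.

b = (-11/42, -125/1554, 162/185, 7/15)
c = (0, 7/5, 1/6, 1)
Ac = (0, 0, 37/648, 1/4)
Σ b_i: (-11/42)·1 + (-125/1554)·1 + 162/185·1 + 7/15·1 = 1 ✓
b·c: (-125/1554)·7/5 + 162/185·1/6 + 7/15·1 = 1/2 ✓
b·c²: (-125/1554)·49/25 + 162/185·1/36 + 7/15·1 = 1/3 ✓
b·Ac: 162/185·37/648 + 7/15·1/4 = 1/6 ✓
b·c³: (-125/1554)·343/125 + 162/185·1/216 + 7/15·1 = 1/4 ✓
b·(c∘Ac): 162/185·37/3888 + 7/15·1/4 = 1/8 ✓
b·Ac²: 162/185·259/3240 + 7/15·1/35 = 1/12 ✓
b·A²c: 7/15·5/56 = 1/24 ✓; 4 stages ⇒ order 4.

4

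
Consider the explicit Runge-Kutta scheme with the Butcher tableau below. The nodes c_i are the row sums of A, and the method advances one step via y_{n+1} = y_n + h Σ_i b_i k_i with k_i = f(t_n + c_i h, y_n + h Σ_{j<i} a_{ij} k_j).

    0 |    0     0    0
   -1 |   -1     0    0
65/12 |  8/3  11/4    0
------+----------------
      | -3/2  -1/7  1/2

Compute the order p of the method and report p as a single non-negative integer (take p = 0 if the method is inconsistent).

b = (-3/2, -1/7, 1/2)
c = (0, -1, 65/12)
Ac = (0, 0, -11/4)
Σ b_i: (-3/2)·1 + (-1/7)·1 + 1/2·1 = -8/7 ≠ 1 ⇒ order 0.

0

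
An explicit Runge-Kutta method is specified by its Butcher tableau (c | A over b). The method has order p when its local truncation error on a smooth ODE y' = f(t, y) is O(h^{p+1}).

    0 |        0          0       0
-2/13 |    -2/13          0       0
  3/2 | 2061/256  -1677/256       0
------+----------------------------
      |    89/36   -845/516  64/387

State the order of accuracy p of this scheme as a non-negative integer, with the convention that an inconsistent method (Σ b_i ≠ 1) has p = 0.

b = (89/36, -845/516, 64/387)
c = (0, -2/13, 3/2)
Ac = (0, 0, 129/128)
Σ b_i: 89/36·1 + (-845/516)·1 + 64/387·1 = 1 ✓
b·c: (-845/516)·(-2/13) + 64/387·3/2 = 1/2 ✓
b·c²: (-845/516)·4/169 + 64/387·9/4 = 1/3 ✓
b·Ac: 64/387·129/128 = 1/6 ✓; 3 stages ⇒ order 3.

3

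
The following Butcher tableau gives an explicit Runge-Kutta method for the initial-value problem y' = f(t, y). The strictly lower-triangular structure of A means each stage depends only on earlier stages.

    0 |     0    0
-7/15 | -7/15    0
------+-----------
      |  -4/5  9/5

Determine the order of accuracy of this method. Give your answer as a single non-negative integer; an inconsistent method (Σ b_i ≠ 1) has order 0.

1

b = (-4/5, 9/5)
c = (0, -7/15)
Σ b_i: (-4/5)·1 + 9/5·1 = 1 ✓
b·c: 9/5·(-7/15) = -21/25 ≠ 1/2 ⇒ order 1.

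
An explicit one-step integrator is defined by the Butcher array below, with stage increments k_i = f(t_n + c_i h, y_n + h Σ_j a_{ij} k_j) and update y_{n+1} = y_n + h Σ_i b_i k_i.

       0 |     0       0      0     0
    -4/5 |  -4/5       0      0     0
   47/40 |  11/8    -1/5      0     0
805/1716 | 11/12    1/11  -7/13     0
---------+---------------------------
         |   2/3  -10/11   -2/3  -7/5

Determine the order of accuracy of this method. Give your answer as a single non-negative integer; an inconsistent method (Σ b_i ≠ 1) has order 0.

b = (2/3, -10/11, -2/3, -7/5)
c = (0, -4/5, 47/40, 805/1716)
Ac = (0, 0, 4/25, -807/1144)
Σ b_i: 2/3·1 + (-10/11)·1 + (-2/3)·1 + (-7/5)·1 = -127/55 ≠ 1 ⇒ order 0.

0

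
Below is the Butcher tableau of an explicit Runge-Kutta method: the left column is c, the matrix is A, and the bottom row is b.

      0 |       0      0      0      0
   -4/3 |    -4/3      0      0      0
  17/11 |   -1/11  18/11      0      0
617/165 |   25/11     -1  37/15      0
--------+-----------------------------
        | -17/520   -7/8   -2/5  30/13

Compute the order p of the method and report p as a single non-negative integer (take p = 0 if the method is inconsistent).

b = (-17/520, -7/8, -2/5, 30/13)
c = (0, -4/3, 17/11, 617/165)
Ac = (0, 0, -24/11, 283/55)
Σ b_i: (-17/520)·1 + (-7/8)·1 + (-2/5)·1 + 30/13·1 = 1 ✓
b·c: (-7/8)·(-4/3) + (-2/5)·17/11 + 30/13·617/165 = 39373/4290 ≠ 1/2 ⇒ order 1.

1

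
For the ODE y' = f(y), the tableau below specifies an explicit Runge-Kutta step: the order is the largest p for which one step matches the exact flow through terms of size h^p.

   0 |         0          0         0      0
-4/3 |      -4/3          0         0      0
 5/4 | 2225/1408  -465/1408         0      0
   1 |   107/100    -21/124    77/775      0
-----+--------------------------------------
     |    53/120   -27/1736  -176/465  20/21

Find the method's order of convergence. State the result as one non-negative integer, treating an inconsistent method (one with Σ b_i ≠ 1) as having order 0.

4

b = (53/120, -27/1736, -176/465, 20/21)
c = (0, -4/3, 5/4, 1)
Ac = (0, 0, 155/352, 7/20)
Σ b_i: 53/120·1 + (-27/1736)·1 + (-176/465)·1 + 20/21·1 = 1 ✓
b·c: (-27/1736)·(-4/3) + (-176/465)·5/4 + 20/21·1 = 1/2 ✓
b·c²: (-27/1736)·16/9 + (-176/465)·25/16 + 20/21·1 = 1/3 ✓
b·Ac: (-176/465)·155/352 + 20/21·7/20 = 1/6 ✓
b·c³: (-27/1736)·(-64/27) + (-176/465)·125/64 + 20/21·1 = 1/4 ✓
b·(c∘Ac): (-176/465)·775/1408 + 20/21·7/20 = 1/8 ✓
b·Ac²: (-176/465)·(-155/264) + 20/21·(-7/48) = 1/12 ✓
b·A²c: 20/21·7/160 = 1/24 ✓; 4 stages ⇒ order 4.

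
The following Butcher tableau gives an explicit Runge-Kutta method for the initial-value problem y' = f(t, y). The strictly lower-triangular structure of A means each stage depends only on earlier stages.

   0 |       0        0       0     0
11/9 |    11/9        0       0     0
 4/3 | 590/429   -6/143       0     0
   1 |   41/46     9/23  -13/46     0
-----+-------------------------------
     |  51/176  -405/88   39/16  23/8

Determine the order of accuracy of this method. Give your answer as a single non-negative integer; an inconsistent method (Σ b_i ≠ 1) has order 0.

4

b = (51/176, -405/88, 39/16, 23/8)
c = (0, 11/9, 4/3, 1)
Ac = (0, 0, -2/39, 7/69)
Σ b_i: 51/176·1 + (-405/88)·1 + 39/16·1 + 23/8·1 = 1 ✓
b·c: (-405/88)·11/9 + 39/16·4/3 + 23/8·1 = 1/2 ✓
b·c²: (-405/88)·121/81 + 39/16·16/9 + 23/8·1 = 1/3 ✓
b·Ac: 39/16·(-2/39) + 23/8·7/69 = 1/6 ✓
b·c³: (-405/88)·1331/729 + 39/16·64/27 + 23/8·1 = 1/4 ✓
b·(c∘Ac): 39/16·(-8/117) + 23/8·7/69 = 1/8 ✓
b·Ac²: 39/16·(-22/351) + 23/8·17/207 = 1/12 ✓
b·A²c: 23/8·1/69 = 1/24 ✓; 4 stages ⇒ order 4.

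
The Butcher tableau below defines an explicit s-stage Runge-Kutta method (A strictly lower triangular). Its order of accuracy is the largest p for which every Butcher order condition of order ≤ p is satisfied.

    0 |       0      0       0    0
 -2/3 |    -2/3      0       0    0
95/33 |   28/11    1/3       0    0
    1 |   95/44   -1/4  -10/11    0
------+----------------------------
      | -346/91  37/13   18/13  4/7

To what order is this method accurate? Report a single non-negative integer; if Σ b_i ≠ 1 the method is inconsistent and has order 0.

b = (-346/91, 37/13, 18/13, 4/7)
c = (0, -2/3, 95/33, 1)
Ac = (0, 0, -2/9, -593/242)
Σ b_i: (-346/91)·1 + 37/13·1 + 18/13·1 + 4/7·1 = 1 ✓
b·c: 37/13·(-2/3) + 18/13·95/33 + 4/7·1 = 7988/3003 ≠ 1/2 ⇒ order 1.

1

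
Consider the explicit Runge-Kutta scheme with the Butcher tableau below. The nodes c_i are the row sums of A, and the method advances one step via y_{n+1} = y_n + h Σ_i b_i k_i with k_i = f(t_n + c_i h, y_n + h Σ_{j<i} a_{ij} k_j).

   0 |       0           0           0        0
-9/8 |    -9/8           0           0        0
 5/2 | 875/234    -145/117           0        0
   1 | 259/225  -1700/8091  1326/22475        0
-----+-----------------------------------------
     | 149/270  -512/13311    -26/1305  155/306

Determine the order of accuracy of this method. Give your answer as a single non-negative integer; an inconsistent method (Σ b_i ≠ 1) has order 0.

4

b = (149/270, -512/13311, -26/1305, 155/306)
c = (0, -9/8, 5/2, 1)
Ac = (0, 0, 145/104, 119/310)
Σ b_i: 149/270·1 + (-512/13311)·1 + (-26/1305)·1 + 155/306·1 = 1 ✓
b·c: (-512/13311)·(-9/8) + (-26/1305)·5/2 + 155/306·1 = 1/2 ✓
b·c²: (-512/13311)·81/64 + (-26/1305)·25/4 + 155/306·1 = 1/3 ✓
b·Ac: (-26/1305)·145/104 + 155/306·119/310 = 1/6 ✓
b·c³: (-512/13311)·(-729/512) + (-26/1305)·125/8 + 155/306·1 = 1/4 ✓
b·(c∘Ac): (-26/1305)·725/208 + 155/306·119/310 = 1/8 ✓
b·Ac²: (-26/1305)·(-1305/832) + 155/306·51/496 = 1/12 ✓
b·A²c: 155/306·51/620 = 1/24 ✓; 4 stages ⇒ order 4.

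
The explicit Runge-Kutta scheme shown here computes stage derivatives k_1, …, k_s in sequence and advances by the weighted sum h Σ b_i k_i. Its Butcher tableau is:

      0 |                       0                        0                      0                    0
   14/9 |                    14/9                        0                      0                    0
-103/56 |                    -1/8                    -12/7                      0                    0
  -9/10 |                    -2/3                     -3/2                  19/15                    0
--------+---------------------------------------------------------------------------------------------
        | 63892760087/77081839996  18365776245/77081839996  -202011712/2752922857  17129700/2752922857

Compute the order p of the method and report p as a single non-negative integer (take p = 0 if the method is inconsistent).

b = (63892760087/77081839996, 18365776245/77081839996, -202011712/2752922857, 17129700/2752922857)
c = (0, 14/9, -103/56, -9/10)
Ac = (0, 0, -8/3, -3917/840)
Σ b_i: 63892760087/77081839996·1 + 18365776245/77081839996·1 + (-202011712/2752922857)·1 + 17129700/2752922857·1 = 1 ✓
b·c: 18365776245/77081839996·14/9 + (-202011712/2752922857)·(-103/56) + 17129700/2752922857·(-9/10) = 1/2 ✓
b·c²: 18365776245/77081839996·196/81 + (-202011712/2752922857)·10609/3136 + 17129700/2752922857·81/100 = 1/3 ✓
b·Ac: (-202011712/2752922857)·(-8/3) + 17129700/2752922857·(-3917/840) = 1/6 ✓
b·c³: 18365776245/77081839996·2744/729 + (-202011712/2752922857)·(-1092727/175616) + 17129700/2752922857·(-729/1000) = 28073340835037/20812096798920 ≠ 1/4 ⇒ order 3.
b·(c∘Ac): (-202011712/2752922857)·103/21 + 17129700/2752922857·11751/2800 = -11027156029/33035074284 ≠ 1/8
b·Ac²: (-202011712/2752922857)·(-112/27) + 17129700/2752922857·277499/423360 = 2567988305473/8324838719568 ≠ 1/12
b·A²c: 17129700/2752922857·(-152/45) = -57860320/2752922857 ≠ 1/24

3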